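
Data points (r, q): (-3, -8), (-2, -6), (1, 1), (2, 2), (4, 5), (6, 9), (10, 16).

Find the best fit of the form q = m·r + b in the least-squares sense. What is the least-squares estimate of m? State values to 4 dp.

m = 1.8279

With design matrix X, XᵀX = [[170, 18]; [18, 7]] and Xᵀq = [275, 19]ᵀ.
Determinant 170·7 − 18² = 866.
m = (275·7 − 18·19)/866 = 1583/866; b = (170·19 − 18·275)/866 = -860/433.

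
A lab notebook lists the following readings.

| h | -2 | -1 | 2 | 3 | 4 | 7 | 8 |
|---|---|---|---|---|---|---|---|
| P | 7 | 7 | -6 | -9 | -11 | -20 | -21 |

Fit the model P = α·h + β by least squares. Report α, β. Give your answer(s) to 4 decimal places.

With design matrix A, AᵀA = [[147, 21]; [21, 7]] and AᵀP = [-412, -53]ᵀ.
Determinant 147·7 − 21² = 588.
α = ((-412)·7 − 21·(-53))/588 = -253/84; β = (147·(-53) − 21·(-412))/588 = 41/28.

α = -3.0119, β = 1.4643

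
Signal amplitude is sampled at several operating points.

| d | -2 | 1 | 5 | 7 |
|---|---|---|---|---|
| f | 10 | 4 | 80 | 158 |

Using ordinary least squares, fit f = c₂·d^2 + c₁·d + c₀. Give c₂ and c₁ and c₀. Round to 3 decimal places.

c₂ = 3.121, c₁ = 0.743, c₀ = -0.686

XᵀX·[c₂, c₁, c₀]ᵀ = Xᵀf reads: 3043·c₂ + 461·c₁ + 79·c₀ = 9786;  461·c₂ + 79·c₁ + 11·c₀ = 1490;  79·c₂ + 11·c₁ + 4·c₀ = 252.
Row-reducing yields c₂ = 103/33, c₁ = 531/715, c₀ = -1472/2145.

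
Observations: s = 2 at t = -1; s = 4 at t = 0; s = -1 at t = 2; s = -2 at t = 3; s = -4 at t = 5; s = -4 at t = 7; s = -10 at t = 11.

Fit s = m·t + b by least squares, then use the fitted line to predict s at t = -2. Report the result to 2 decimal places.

Compute the Gram sums: Σt·t = 209, Σt = 27, Σ1 = 7.
And Σt·s = -168, Σs = -15.
MᵀM·[m, b]ᵀ = Mᵀs becomes [[209, 27]; [27, 7]]·[m, b]ᵀ = [-168, -15]ᵀ.
Eliminating b: 7·(row 1) − 27·(row 2) gives 734·m = 7·(-168) − 27·(-15) = -771, so m = -771/734.
Then b = ((-15) − 27·(-771/734))/7 = 1401/734.
At t = -2: ŝ = (-771/734)·(-2) + (1401/734)·(1) = 2943/734.

ŝ = 4.01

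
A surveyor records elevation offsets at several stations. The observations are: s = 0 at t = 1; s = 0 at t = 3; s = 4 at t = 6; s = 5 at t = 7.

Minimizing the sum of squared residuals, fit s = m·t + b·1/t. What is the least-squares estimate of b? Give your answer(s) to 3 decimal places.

From the data, Σt·t = 95, Σt·1/t = 4, Σ1/t·1/t = 2045/1764.
For Aᵀs: Σt·s = 59, Σ1/t·s = 29/21.
So AᵀA·[m, b]ᵀ = Aᵀs: [[95, 4]; [4, 2045/1764]]·[m, b]ᵀ = [59, 29/21]ᵀ.
Determinant 95·(2045/1764) − 4² = 166051/1764.
m = (59·(2045/1764) − 4·(29/21))/(166051/1764) = 110911/166051; b = (95·(29/21) − 4·59)/(166051/1764) = -184884/166051.

b = -1.113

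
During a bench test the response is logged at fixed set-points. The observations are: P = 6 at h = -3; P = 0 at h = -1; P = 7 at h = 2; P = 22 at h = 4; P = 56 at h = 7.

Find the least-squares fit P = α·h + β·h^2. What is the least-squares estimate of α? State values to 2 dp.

α = 1.20

Compute the Gram sums: Σh·h = 79, Σh·h^2 = 387, Σh^2·h^2 = 2755.
Moment sums: Σh·P = 476, Σh^2·P = 3178.
Normal equations: [[79, 387]; [387, 2755]]·[α, β]ᵀ = [476, 3178]ᵀ.
Eliminating β: 2755·(row 1) − 387·(row 2) gives 67876·α = 2755·476 − 387·3178 = 81494, so α = 40747/33938.
Then β = (3178 − 387·(40747/33938))/2755 = 33425/33938.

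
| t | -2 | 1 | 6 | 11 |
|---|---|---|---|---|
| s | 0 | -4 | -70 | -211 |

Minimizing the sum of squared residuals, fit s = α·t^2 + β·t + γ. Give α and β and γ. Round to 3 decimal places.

α = -1.494, β = -2.776, γ = 0.375

XᵀX·[α, β, γ]ᵀ = Xᵀs reads: 15954·α + 1540·β + 162·γ = -28055;  1540·α + 162·β + 16·γ = -2745;  162·α + 16·β + 4·γ = -285.
(Σt^2·t^2 = 15954, Σt^2·t = 1540, Σt^2 = 162, Σt·t = 162, Σt = 16, Σ1 = 4, Σt^2·s = -28055, Σt·s = -2745, Σs = -285.)
Inverting the 3×3 Gram matrix, [α, β, γ]ᵀ = [-37313/24970, -69323/24970, 4678/12485]ᵀ.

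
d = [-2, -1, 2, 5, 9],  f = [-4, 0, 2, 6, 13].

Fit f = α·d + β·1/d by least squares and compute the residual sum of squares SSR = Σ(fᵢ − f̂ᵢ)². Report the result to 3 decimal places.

SSR = 3.960

From the data, Σd·d = 115, Σd·1/d = 5, Σ1/d·1/d = 6287/4050.
Moment sums: Σd·f = 159, Σ1/d·f = 254/45.
det = 115·(6287/4050) − 5² = 124351/810.
α = (159·(6287/4050) − 5·(254/45))/(124351/810) = 885333/621755; β = (115·(254/45) − 5·159)/(124351/810) = -118170/124351.
Residuals: -1011779/621755, 294483/621755, -231731/621755, -115593/124351, 180468/621755; SSR = 2461948/621755.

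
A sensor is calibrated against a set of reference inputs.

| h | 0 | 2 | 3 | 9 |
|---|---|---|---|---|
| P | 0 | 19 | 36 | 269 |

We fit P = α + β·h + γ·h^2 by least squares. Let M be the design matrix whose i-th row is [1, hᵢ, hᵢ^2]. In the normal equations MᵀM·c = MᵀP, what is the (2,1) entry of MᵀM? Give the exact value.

Row 2 ↔ basis h, column 1 ↔ basis 1, so (MᵀM)_{2,1} = Σᵢ h = (0)·(1) + (2)·(1) + (3)·(1) + (9)·(1) = 14.

14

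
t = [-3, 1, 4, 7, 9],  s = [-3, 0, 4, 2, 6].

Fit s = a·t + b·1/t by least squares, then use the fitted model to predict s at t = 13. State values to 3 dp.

ŝ = 7.759

Normal-equation sums: Σt·t = 156, Σt·1/t = 5, Σ1/t·1/t = 76609/63504.
And Σt·s = 93, Σ1/t·s = 62/21.
Normal equations: [[156, 5]; [5, 76609/63504]]·[a, b]ᵀ = [93, 62/21]ᵀ.
Δ = 156·(76609/63504) − 5² = 863617/5292.
a = (93·(76609/63504) − 5·(62/21))/(863617/5292) = 2062399/3454468; b = (156·(62/21) − 5·93)/(863617/5292) = -23436/863617.
At t = 13: ŝ = (2062399/3454468)·(13) + (-23436/863617)·(1/13) = 348451687/44908084.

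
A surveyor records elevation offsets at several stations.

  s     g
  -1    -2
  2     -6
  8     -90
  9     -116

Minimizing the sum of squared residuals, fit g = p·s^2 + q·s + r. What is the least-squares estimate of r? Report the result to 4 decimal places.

r = -0.4192

Sums needed: Σs^2·s^2 = 10674, Σs^2·s = 1248, Σs^2 = 150, Σs·s = 150, Σs = 18, Σ1 = 4.
And Σs^2·g = -15182, Σs·g = -1774, Σg = -214.
Solving the 3×3 system (Gaussian elimination) gives p = -4855/3342, q = 1037/3342, r = -467/1114.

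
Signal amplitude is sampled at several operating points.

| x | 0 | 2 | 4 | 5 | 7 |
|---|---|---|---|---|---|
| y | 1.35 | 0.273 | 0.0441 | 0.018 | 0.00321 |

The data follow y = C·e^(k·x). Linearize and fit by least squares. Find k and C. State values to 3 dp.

Let Y = ln y. Fitting Y = k·x + ln C by least squares:
Σx = 18.0000, Σ(x)² = 94.0000, Σln y = -13.8783, Σx·ln y = -75.3591.
Normal system: [[94.0000, 18.0000]; [18.0000, 5]]·[k, ln C]ᵀ = [-75.3591, -13.8783]ᵀ.
Δ = 94.0000·5 − (18.0000)² = 146.0000; k = (-75.3591·5 − 18.0000·-13.8783)/146.0000 = -0.86976, ln C = (94.0000·-13.8783 − 18.0000·-75.3591)/146.0000 = 0.35547, so C = exp(0.35547) = 1.42685.

k = -0.870, C = 1.427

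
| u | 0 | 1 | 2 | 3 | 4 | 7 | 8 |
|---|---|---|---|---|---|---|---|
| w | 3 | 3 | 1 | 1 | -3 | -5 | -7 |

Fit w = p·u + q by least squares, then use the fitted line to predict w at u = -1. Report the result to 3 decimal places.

XᵀX·[p, q]ᵀ = Xᵀw reads: 143·p + 25·q = -95;  25·p + 7·q = -7.
Eliminating q: 7·(row 1) − 25·(row 2) gives 376·p = 7·(-95) − 25·(-7) = -490, so p = -245/188.
Then q = ((-7) − 25·(-245/188))/7 = 687/188.
At u = -1: ŵ = (-245/188)·(-1) + (687/188)·(1) = 233/47.

ŵ = 4.957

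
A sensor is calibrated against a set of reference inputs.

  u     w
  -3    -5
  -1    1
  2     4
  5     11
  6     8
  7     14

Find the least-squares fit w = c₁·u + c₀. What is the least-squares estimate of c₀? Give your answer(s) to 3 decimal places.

c₀ = 1.074

Compute the Gram sums: Σu·u = 124, Σu = 16, Σ1 = 6.
Moment sums: Σu·w = 223, Σw = 33.
Normal equations: [[124, 16]; [16, 6]]·[c₁, c₀]ᵀ = [223, 33]ᵀ.
Δ = 124·6 − 16² = 488.
c₁ = (223·6 − 16·33)/488 = 405/244; c₀ = (124·33 − 16·223)/488 = 131/122.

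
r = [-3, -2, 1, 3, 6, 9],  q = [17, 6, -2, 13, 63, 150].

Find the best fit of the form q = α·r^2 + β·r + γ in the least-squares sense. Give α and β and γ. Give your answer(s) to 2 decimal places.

α = 1.97, β = -0.73, γ = -3.08

Compute the Gram sums: Σr^2·r^2 = 8036, Σr^2·r = 938, Σr^2 = 140, Σr·r = 140, Σr = 14, Σ1 = 6.
Moment sums: Σr^2·q = 14710, Σr·q = 1702, Σq = 247.
Row-reducing yields α = 6479/3290, β = -1199/1645, γ = -1449/470.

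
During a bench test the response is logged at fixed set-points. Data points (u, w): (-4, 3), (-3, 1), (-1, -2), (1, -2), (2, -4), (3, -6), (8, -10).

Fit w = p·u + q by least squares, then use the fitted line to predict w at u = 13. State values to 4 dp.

ŵ = -15.6142

From the data, Σu·u = 104, Σu = 6, Σ1 = 7.
For Xᵀw: Σu·w = -121, Σw = -20.
So XᵀX·[p, q]ᵀ = Xᵀw: [[104, 6]; [6, 7]]·[p, q]ᵀ = [-121, -20]ᵀ.
Determinant 104·7 − 6² = 692.
p = ((-121)·7 − 6·(-20))/692 = -727/692; q = (104·(-20) − 6·(-121))/692 = -677/346.
At u = 13: ŵ = (-727/692)·(13) + (-677/346)·(1) = -10805/692.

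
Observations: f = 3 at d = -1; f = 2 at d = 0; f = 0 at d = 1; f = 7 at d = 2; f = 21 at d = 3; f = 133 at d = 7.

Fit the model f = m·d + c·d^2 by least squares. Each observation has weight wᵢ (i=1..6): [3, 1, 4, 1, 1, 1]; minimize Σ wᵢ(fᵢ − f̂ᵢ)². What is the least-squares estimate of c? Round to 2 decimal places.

c = 2.97

Forming AᵀWA = [[69, 379]; [379, 2505]] and AᵀWf = [999, 6743]ᵀ gives AᵀWA·[m, c]ᵀ = AᵀWf.
det = 69·2505 − 379² = 29204.
m = (999·2505 − 379·6743)/29204 = -3793/2086; c = (69·6743 − 379·999)/29204 = 6189/2086.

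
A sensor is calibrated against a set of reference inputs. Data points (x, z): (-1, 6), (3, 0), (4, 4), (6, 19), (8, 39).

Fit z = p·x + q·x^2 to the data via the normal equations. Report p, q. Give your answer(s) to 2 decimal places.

From the data, Σx·x = 126, Σx·x^2 = 818, Σx^2·x^2 = 5730.
And Σx·z = 436, Σx^2·z = 3250.
Eliminating q: 5730·(row 1) − 818·(row 2) gives 52856·p = 5730·436 − 818·3250 = -160220, so p = -40055/13214.
Then q = (3250 − 818·(-40055/13214))/5730 = 13213/13214.

p = -3.03, q = 1.00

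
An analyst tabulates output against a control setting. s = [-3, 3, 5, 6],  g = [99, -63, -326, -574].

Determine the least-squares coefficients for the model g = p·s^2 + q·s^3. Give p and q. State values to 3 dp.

p = 1.975, q = -2.991

The normal system AᵀA·[p, q]ᵀ = Aᵀg is [[2083, 10901]; [10901, 63739]]·[p, q]ᵀ = [-28490, -169108]ᵀ.
det = 2083·63739 − 10901² = 13936536.
p = ((-28490)·63739 − 10901·(-169108))/13936536 = 1529011/774252; q = (2083·(-169108) − 10901·(-28490))/13936536 = -2315693/774252.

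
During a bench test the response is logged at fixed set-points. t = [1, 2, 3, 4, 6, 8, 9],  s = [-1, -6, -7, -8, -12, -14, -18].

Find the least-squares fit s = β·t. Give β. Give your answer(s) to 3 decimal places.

Entries of AᵀA: Σt·t = 211.
For Aᵀs: Σt·s = -412.
So AᵀA·[β]ᵀ = Aᵀs: [[211]]·[β]ᵀ = [-412]ᵀ.
Hence β = -412 / 211 ≈ -1.95261.

β = -1.953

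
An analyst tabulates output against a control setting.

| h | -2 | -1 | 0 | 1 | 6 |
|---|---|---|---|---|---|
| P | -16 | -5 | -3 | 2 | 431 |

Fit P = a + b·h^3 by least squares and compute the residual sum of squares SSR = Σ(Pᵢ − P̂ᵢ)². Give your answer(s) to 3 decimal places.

Entries of AᵀA: Σ1 = 5, Σh^3 = 208, Σh^3·h^3 = 46722.
Right-hand side: ΣP = 409, Σh^3·P = 93231.
Normal equations: [[5, 208]; [208, 46722]]·[a, b]ᵀ = [409, 93231]ᵀ.
Δ = 5·46722 − 208² = 190346.
a = (409·46722 − 208·93231)/190346 = -10875/7321; b = (5·93231 − 208·409)/190346 = 381083/190346.
Residuals: 142939/95173, -287897/190346, -11088/7321, 282359/190346, 3974/95173; SSR = 1720607/190346.

SSR = 9.039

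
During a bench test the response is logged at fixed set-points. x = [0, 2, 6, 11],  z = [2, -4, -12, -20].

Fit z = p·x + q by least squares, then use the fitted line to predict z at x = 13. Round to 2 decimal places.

From the data, Σx·x = 161, Σx = 19, Σ1 = 4.
Right-hand side: Σx·z = -300, Σz = -34.
So AᵀA·[p, q]ᵀ = Aᵀz: [[161, 19]; [19, 4]]·[p, q]ᵀ = [-300, -34]ᵀ.
Eliminating q: 4·(row 1) − 19·(row 2) gives 283·p = 4·(-300) − 19·(-34) = -554, so p = -554/283.
Then q = ((-34) − 19·(-554/283))/4 = 226/283.
At x = 13: ẑ = (-554/283)·(13) + (226/283)·(1) = -6976/283.

ẑ = -24.65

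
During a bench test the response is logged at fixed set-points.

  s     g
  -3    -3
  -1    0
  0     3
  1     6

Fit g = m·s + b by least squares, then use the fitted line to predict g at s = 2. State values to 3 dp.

ĝ = 7.629

Normal-equation sums: Σs·s = 11, Σs = -3, Σ1 = 4.
And Σs·g = 15, Σg = 6.
XᵀX·[m, b]ᵀ = Xᵀg becomes [[11, -3]; [-3, 4]]·[m, b]ᵀ = [15, 6]ᵀ.
Determinant 11·4 − (-3)² = 35.
m = (15·4 − (-3)·6)/35 = 78/35; b = (11·6 − (-3)·15)/35 = 111/35.
At s = 2: ĝ = (78/35)·(2) + (111/35)·(1) = 267/35.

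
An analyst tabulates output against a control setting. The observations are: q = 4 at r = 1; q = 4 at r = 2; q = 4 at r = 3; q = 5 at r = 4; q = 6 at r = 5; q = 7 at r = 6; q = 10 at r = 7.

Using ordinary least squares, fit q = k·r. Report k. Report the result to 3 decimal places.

k = 1.329

Setting ∂/∂k … = 0 gives: 140·k = 186.
k = 186/140 = 1.32857.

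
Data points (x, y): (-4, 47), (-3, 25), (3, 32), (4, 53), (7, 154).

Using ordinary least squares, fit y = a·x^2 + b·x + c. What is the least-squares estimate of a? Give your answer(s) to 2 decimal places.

MᵀM·[a, b, c]ᵀ = Mᵀy reads: 3075·a + 343·b + 99·c = 9659;  343·a + 99·b + 7·c = 1123;  99·a + 7·b + 5·c = 311.
Solving the 3×3 system (Gaussian elimination) gives a = 107351/36038, b = 31807/36038, c = 966/487.

a = 2.98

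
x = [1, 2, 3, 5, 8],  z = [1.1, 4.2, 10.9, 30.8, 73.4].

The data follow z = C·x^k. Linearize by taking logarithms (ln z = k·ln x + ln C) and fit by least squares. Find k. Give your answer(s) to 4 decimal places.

k = 2.0456

With ln zᵢ as the transformed response and ln xᵢ as the regressor:
Sums: Σln x = 5.4806, Σ(ln x)² = 8.6018, Σln z = 11.6426, Σln x·ln z = 18.0685.
Normal system: [[8.6018, 5.4806]; [5.4806, 5]]·[k, ln C]ᵀ = [18.0685, 11.6426]ᵀ.
Δ = 8.6018·5 − (5.4806)² = 12.9714; k = (18.0685·5 − 5.4806·11.6426)/12.9714 = 2.04556, ln C = (8.6018·11.6426 − 5.4806·18.0685)/12.9714 = 0.08633.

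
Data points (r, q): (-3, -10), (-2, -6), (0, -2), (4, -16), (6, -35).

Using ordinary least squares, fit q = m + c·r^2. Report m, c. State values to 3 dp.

The normal equations are: 5·m + 65·c = -69;  65·m + 1649·c = -1630.
Eliminating c: 1649·(row 1) − 65·(row 2) gives 4020·m = 1649·(-69) − 65·(-1630) = -7831, so m = -7831/4020.
Then c = ((-1630) − 65·(-7831/4020))/1649 = -733/804.

m = -1.948, c = -0.912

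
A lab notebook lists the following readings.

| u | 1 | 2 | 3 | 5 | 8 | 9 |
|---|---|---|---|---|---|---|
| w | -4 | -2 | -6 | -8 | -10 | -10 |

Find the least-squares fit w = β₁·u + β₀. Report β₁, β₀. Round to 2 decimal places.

Entries of AᵀA: Σu·u = 184, Σu = 28, Σ1 = 6.
Right-hand side: Σu·w = -236, Σw = -40.
AᵀA·[β₁, β₀]ᵀ = Aᵀw becomes [[184, 28]; [28, 6]]·[β₁, β₀]ᵀ = [-236, -40]ᵀ.
Determinant 184·6 − 28² = 320.
β₁ = ((-236)·6 − 28·(-40))/320 = -37/40; β₀ = (184·(-40) − 28·(-236))/320 = -47/20.

β₁ = -0.93, β₀ = -2.35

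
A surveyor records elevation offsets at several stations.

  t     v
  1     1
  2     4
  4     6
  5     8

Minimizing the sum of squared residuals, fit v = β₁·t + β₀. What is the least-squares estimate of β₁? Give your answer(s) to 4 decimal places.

The normal system AᵀA·[β₁, β₀]ᵀ = Aᵀv is [[46, 12]; [12, 4]]·[β₁, β₀]ᵀ = [73, 19]ᵀ.
Δ = 46·4 − 12² = 40.
β₁ = (73·4 − 12·19)/40 = 8/5; β₀ = (46·19 − 12·73)/40 = -1/20.

β₁ = 1.6000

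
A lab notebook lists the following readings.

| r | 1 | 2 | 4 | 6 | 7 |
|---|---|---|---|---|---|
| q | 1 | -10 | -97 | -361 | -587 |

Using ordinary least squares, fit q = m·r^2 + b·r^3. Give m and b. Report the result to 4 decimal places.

From the data, Σr^2·r^2 = 3970, Σr^2·r^3 = 25640, Σr^3·r^3 = 168466.
Moment sums: Σr^2·q = -43350, Σr^3·q = -285604.
det = 3970·168466 − 25640² = 11400420.
m = ((-43350)·168466 − 25640·(-285604))/11400420 = 994273/570021; b = (3970·(-285604) − 25640·(-43350))/11400420 = -1117694/570021.

m = 1.7443, b = -1.9608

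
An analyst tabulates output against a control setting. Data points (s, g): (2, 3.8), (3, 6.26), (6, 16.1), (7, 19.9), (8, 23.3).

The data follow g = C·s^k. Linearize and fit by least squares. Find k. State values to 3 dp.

With ln gᵢ as the transformed response and ln sᵢ as the regressor:
Σln s = 7.6089, Σ(ln s)² = 13.0084, Σln g = 12.0872, Σln s·ln g = 20.2861.
Normal system: [[13.0084, 7.6089]; [7.6089, 5]]·[k, ln C]ᵀ = [20.2861, 12.0872]ᵀ.
Slope k = (n·Σln s·ln g − Σln s·Σln g)/(n·Σ(ln s)² − (Σln s)²) = (5·20.2861 − 7.6089·12.0872)/7.1473 = 1.32366; ln C = (Σln g − k·Σln s)/n = 0.40312.

k = 1.324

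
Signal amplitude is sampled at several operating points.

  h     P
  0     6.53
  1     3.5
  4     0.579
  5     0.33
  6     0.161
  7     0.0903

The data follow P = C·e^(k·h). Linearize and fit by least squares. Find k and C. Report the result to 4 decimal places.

With ln Pᵢ as the transformed response and hᵢ as the regressor:
AᵀA = [[127.0000, 23.0000]; [23.0000, 6]], rhs = [-34.2668, -2.7569]ᵀ  (here Σh = 23.0000, Σ(h)² = 127.0000, Σln P = -2.7569, Σh·ln P = -34.2668).
Δ = 127.0000·6 − (23.0000)² = 233.0000; k = (-34.2668·6 − 23.0000·-2.7569)/233.0000 = -0.61026, ln C = (127.0000·-2.7569 − 23.0000·-34.2668)/233.0000 = 1.87986, so C = exp(1.87986) = 6.55261.

k = -0.6103, C = 6.5526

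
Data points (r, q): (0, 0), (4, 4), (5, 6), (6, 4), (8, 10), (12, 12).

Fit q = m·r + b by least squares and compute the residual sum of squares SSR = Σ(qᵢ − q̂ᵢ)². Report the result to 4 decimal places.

With design matrix M, MᵀM = [[285, 35]; [35, 6]] and Mᵀq = [294, 36]ᵀ.
Determinant 285·6 − 35² = 485.
m = (294·6 − 35·36)/485 = 504/485; b = (285·36 − 35·294)/485 = -6/97.
Residuals: 6/97, -46/485, 84/97, -1054/485, 848/485, -198/485; SSR = 4224/485.

SSR = 8.7093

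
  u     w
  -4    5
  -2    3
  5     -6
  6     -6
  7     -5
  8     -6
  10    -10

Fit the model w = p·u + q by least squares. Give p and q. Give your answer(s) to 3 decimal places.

From the data, Σu·u = 294, Σu = 30, Σ1 = 7.
For Aᵀw: Σu·w = -275, Σw = -25.
Normal equations: [[294, 30]; [30, 7]]·[p, q]ᵀ = [-275, -25]ᵀ.
Eliminating q: 7·(row 1) − 30·(row 2) gives 1158·p = 7·(-275) − 30·(-25) = -1175, so p = -1175/1158.
Then q = ((-25) − 30·(-1175/1158))/7 = 150/193.

p = -1.015, q = 0.777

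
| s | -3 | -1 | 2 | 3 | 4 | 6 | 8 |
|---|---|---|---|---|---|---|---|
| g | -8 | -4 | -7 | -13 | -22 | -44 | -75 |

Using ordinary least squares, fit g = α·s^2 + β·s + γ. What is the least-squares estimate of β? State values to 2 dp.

β = -0.79

From the data, Σs^2·s^2 = 5827, Σs^2·s = 799, Σs^2 = 139, Σs·s = 139, Σs = 19, Σ1 = 7.
For Xᵀg: Σs^2·g = -6957, Σs·g = -977, Σg = -173.
So XᵀX·[α, β, γ]ᵀ = Xᵀg: [[5827, 799, 139]; [799, 139, 19]; [139, 19, 7]]·[α, β, γ]ᵀ = [-6957, -977, -173]ᵀ.
Row-reducing yields α = -415/399, β = -314/399, γ = -256/133.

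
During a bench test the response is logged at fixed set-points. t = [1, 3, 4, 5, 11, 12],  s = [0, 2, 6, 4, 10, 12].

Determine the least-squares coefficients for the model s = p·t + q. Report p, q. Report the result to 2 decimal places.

p = 1.00, q = -0.33

With design matrix A, AᵀA = [[316, 36]; [36, 6]] and Aᵀs = [304, 34]ᵀ.
det = 316·6 − 36² = 600.
p = (304·6 − 36·34)/600 = 1; q = (316·34 − 36·304)/600 = -1/3.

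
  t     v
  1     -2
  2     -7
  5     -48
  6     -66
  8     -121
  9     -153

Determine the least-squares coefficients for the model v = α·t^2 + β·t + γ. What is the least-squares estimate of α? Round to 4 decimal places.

α = -1.9262

The normal system MᵀM·[α, β, γ]ᵀ = Mᵀv is [[12595, 1591, 211]; [1591, 211, 31]; [211, 31, 6]]·[α, β, γ]ᵀ = [-23743, -2997, -397]ᵀ.
Row-reducing yields α = -14123/7332, β = 2723/7332, γ = -212/611.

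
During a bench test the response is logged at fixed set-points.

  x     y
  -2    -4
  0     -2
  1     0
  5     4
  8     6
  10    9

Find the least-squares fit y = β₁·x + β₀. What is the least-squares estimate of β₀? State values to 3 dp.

Entries of MᵀM: Σx·x = 194, Σx = 22, Σ1 = 6.
Right-hand side: Σx·y = 166, Σy = 13.
So MᵀM·[β₁, β₀]ᵀ = Mᵀy: [[194, 22]; [22, 6]]·[β₁, β₀]ᵀ = [166, 13]ᵀ.
Eliminating β₀: 6·(row 1) − 22·(row 2) gives 680·β₁ = 6·166 − 22·13 = 710, so β₁ = 71/68.
Then β₀ = (13 − 22·(71/68))/6 = -113/68.

β₀ = -1.662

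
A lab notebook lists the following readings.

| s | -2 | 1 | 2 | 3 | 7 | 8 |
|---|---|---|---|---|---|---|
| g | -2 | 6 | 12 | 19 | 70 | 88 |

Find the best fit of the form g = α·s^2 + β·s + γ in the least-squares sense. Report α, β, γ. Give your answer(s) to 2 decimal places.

α = 0.93, β = 3.36, γ = 1.20

The normal equations are: 6611·α + 883·β + 131·γ = 9279;  883·α + 131·β + 19·γ = 1285;  131·α + 19·β + 6·γ = 193.
(Σs^2·s^2 = 6611, Σs^2·s = 883, Σs^2 = 131, Σs·s = 131, Σs = 19, Σ1 = 6, Σs^2·g = 9279, Σs·g = 1285, Σg = 193.)
Row-reducing yields α = 129949/139512, β = 468283/139512, γ = 6980/5813.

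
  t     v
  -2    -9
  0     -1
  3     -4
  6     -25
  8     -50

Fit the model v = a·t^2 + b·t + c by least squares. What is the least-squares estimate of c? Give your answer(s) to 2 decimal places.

c = -0.87

The normal equations are: 5489·a + 747·b + 113·c = -4172;  747·a + 113·b + 15·c = -544;  113·a + 15·b + 5·c = -89.
Solving the 3×3 system (Gaussian elimination) gives a = -831/812, b = 28531/13804, c = -6017/6902.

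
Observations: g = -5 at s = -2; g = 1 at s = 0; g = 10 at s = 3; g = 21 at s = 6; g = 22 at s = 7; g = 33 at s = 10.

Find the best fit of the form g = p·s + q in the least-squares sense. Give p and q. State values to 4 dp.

p = 3.1569, q = 1.0392

Sums needed: Σs·s = 198, Σs = 24, Σ1 = 6.
For Mᵀg: Σs·g = 650, Σg = 82.
MᵀM·[p, q]ᵀ = Mᵀg becomes [[198, 24]; [24, 6]]·[p, q]ᵀ = [650, 82]ᵀ.
Determinant 198·6 − 24² = 612.
p = (650·6 − 24·82)/612 = 161/51; q = (198·82 − 24·650)/612 = 53/51.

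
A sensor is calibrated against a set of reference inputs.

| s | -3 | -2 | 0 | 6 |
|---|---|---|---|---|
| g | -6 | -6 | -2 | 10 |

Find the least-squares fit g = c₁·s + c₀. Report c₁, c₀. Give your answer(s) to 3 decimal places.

Sums needed: Σs·s = 49, Σs = 1, Σ1 = 4.
For Aᵀg: Σs·g = 90, Σg = -4.
Δ = 49·4 − 1² = 195.
c₁ = (90·4 − 1·(-4))/195 = 28/15; c₀ = (49·(-4) − 1·90)/195 = -22/15.

c₁ = 1.867, c₀ = -1.467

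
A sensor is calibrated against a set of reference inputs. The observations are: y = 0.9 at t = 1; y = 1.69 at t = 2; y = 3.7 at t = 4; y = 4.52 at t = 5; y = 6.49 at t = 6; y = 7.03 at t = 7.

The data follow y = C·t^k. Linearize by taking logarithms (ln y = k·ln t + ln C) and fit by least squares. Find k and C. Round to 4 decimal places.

k = 1.0785, C = 0.8532

Taking logs, ln y = k·ln t + ln C, so regress ln y on ln t.
Σln t = 7.4265, Σ(ln t)² = 11.9895, Σln y = 7.0567, Σln t·ln y = 11.7513.
Equations: 11.9895·k + 7.4265·ln C = 11.7513;  7.4265·k + 6·ln C = 7.0567.
Solving (det = 16.7835): k = 1.07849, ln C = -0.15880, so C = exp(-0.15880) = 0.85317.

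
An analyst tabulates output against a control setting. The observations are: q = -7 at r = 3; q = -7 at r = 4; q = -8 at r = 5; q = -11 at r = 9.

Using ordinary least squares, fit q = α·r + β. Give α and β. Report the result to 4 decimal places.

α = -0.7108, β = -4.5181

With design matrix M, MᵀM = [[131, 21]; [21, 4]] and Mᵀq = [-188, -33]ᵀ.
Determinant 131·4 − 21² = 83.
α = ((-188)·4 − 21·(-33))/83 = -59/83; β = (131·(-33) − 21·(-188))/83 = -375/83.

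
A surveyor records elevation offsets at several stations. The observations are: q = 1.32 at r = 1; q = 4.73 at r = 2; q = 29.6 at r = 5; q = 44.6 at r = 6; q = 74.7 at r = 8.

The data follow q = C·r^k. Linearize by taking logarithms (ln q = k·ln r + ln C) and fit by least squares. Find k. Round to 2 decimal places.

Let Y = ln q. Fitting Y = k·ln r + ln C by least squares:
Over the data: Σln r = 6.1738, Σ(ln r)² = 10.6052, Σln q = 13.3305, Σln r·ln q = 22.3038.
Normal system: [[10.6052, 6.1738]; [6.1738, 5]]·[k, ln C]ᵀ = [22.3038, 13.3305]ᵀ.
Solving (det = 14.9105): k = 1.95962, ln C = 0.24645.

k = 1.96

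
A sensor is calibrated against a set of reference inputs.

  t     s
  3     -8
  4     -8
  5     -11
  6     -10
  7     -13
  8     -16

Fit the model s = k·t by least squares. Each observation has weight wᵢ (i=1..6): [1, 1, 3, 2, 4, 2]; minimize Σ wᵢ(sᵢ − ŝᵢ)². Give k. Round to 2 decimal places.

The normal system MᵀWM·[k]ᵀ = MᵀWs is [[496]]·[k]ᵀ = [-961]ᵀ.
k = (-961)/496 = -1.9375.

k = -1.94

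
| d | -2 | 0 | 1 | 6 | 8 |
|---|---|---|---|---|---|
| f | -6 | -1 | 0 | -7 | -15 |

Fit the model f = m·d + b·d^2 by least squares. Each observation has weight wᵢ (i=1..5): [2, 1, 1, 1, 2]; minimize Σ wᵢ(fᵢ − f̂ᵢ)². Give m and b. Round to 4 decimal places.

Normal-equation sums: Σwᵢ·d·d = 173, Σwᵢ·d·d^2 = 1225, Σwᵢ·d^2·d^2 = 9521.
And Σwᵢ·d·f = -258, Σwᵢ·d^2·f = -2220.
XᵀWX·[m, b]ᵀ = XᵀWf becomes [[173, 1225]; [1225, 9521]]·[m, b]ᵀ = [-258, -2220]ᵀ.
Determinant 173·9521 − 1225² = 146508.
m = ((-258)·9521 − 1225·(-2220))/146508 = 43847/24418; b = (173·(-2220) − 1225·(-258))/146508 = -11335/24418.

m = 1.7957, b = -0.4642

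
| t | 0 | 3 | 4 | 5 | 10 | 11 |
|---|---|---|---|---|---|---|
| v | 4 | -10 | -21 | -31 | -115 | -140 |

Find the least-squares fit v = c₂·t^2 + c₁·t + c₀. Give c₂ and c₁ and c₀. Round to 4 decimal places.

c₂ = -1.0049, c₁ = -1.9642, c₀ = 4.0256

Forming AᵀA = [[25603, 2547, 271]; [2547, 271, 33]; [271, 33, 6]] and Aᵀv = [-29641, -2959, -313]ᵀ gives AᵀA·[c₂, c₁, c₀]ᵀ = Aᵀv.
Inverting the 3×3 Gram matrix, [c₂, c₁, c₀]ᵀ = [-240523/239344, -470119/239344, 481749/119672]ᵀ.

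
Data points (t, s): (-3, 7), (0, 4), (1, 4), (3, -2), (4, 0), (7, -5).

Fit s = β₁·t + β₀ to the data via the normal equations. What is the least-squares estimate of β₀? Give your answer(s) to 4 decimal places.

The normal system AᵀA·[β₁, β₀]ᵀ = Aᵀs is [[84, 12]; [12, 6]]·[β₁, β₀]ᵀ = [-58, 8]ᵀ.
Δ = 84·6 − 12² = 360.
β₁ = ((-58)·6 − 12·8)/360 = -37/30; β₀ = (84·8 − 12·(-58))/360 = 19/5.

β₀ = 3.8000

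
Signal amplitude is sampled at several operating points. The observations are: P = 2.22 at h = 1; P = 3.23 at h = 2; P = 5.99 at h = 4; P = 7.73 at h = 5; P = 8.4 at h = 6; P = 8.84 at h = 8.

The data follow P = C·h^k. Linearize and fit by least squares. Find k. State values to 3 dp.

k = 0.729

Linearized form: ln P = k·ln h + ln C. From the 6 transformed points,
Σln h = 7.5601, Σ(ln h)² = 12.5270, Σln P = 10.1127, Σln h·ln P = 14.9308.
Equations: 12.5270·k + 7.5601·ln C = 14.9308;  7.5601·k + 6·ln C = 10.1127.
Δ = 12.5270·6 − (7.5601)² = 18.0074; k = (14.9308·6 − 7.5601·10.1127)/18.0074 = 0.72923, ln C = (12.5270·10.1127 − 7.5601·14.9308)/18.0074 = 0.76661.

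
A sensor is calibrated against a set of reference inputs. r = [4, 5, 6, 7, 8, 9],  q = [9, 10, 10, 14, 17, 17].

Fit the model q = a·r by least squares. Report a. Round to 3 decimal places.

Entries of AᵀA: Σr·r = 271.
For Aᵀq: Σr·q = 533.
AᵀA·[a]ᵀ = Aᵀq becomes [[271]]·[a]ᵀ = [533]ᵀ.
Hence a = 533 / 271 ≈ 1.96679.

a = 1.967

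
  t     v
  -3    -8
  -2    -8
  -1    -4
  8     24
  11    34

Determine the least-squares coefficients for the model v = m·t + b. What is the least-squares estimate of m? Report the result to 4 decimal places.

The normal equations are: 199·m + 13·b = 610;  13·m + 5·b = 38.
Eliminating b: 5·(row 1) − 13·(row 2) gives 826·m = 5·610 − 13·38 = 2556, so m = 1278/413.
Then b = (38 − 13·(1278/413))/5 = -184/413.

m = 3.0944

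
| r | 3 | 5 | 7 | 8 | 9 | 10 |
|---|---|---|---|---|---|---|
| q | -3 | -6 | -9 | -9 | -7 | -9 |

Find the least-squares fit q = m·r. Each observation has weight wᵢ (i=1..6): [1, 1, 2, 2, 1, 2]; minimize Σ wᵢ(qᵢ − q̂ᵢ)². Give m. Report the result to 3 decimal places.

Sums needed: Σwᵢ·r·r = 541.
And Σwᵢ·r·q = -552.
Normal equations: [[541]]·[m]ᵀ = [-552]ᵀ.
Hence m = -552 / 541 ≈ -1.02033.

m = -1.020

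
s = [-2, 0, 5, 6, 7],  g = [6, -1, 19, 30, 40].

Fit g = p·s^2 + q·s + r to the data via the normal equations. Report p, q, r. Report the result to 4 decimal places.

p = 0.9945, q = -1.0716, r = -0.4461

From the data, Σs^2·s^2 = 4338, Σs^2·s = 676, Σs^2 = 114, Σs·s = 114, Σs = 16, Σ1 = 5.
And Σs^2·g = 3539, Σs·g = 543, Σg = 94.
So AᵀA·[p, q, r]ᵀ = Aᵀg: [[4338, 676, 114]; [676, 114, 16]; [114, 16, 5]]·[p, q, r]ᵀ = [3539, 543, 94]ᵀ.
Solving the 3×3 system (Gaussian elimination) gives p = 30709/30878, q = -33089/30878, r = -6887/15439.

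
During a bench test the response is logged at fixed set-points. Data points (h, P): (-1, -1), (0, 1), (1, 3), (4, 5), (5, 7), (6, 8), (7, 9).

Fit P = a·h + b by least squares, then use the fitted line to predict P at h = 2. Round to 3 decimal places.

Compute the Gram sums: Σh·h = 128, Σh = 22, Σ1 = 7.
Right-hand side: Σh·P = 170, ΣP = 32.
So MᵀM·[a, b]ᵀ = MᵀP: [[128, 22]; [22, 7]]·[a, b]ᵀ = [170, 32]ᵀ.
det = 128·7 − 22² = 412.
a = (170·7 − 22·32)/412 = 243/206; b = (128·32 − 22·170)/412 = 89/103.
At h = 2: P̂ = (243/206)·(2) + (89/103)·(1) = 332/103.

P̂ = 3.223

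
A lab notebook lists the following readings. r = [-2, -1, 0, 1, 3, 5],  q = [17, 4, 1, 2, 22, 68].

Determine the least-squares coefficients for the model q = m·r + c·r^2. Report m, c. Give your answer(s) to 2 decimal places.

Sums needed: Σr·r = 40, Σr·r^2 = 144, Σr^2·r^2 = 724.
Moment sums: Σr·q = 370, Σr^2·q = 1972.
Normal equations: [[40, 144]; [144, 724]]·[m, c]ᵀ = [370, 1972]ᵀ.
Eliminating c: 724·(row 1) − 144·(row 2) gives 8224·m = 724·370 − 144·1972 = -16088, so m = -2011/1028.
Then c = (1972 − 144·(-2011/1028))/724 = 800/257.

m = -1.96, c = 3.11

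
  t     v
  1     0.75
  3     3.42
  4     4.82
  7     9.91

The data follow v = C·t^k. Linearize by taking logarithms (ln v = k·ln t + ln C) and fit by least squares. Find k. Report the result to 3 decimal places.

Let Y = ln v. Fitting Y = k·ln t + ln C by least squares:
XᵀX = [[6.9153, 4.4308]; [4.4308, 4]], rhs = [7.9943, 4.8083]ᵀ  (here Σln t = 4.4308, Σ(ln t)² = 6.9153, Σln v = 4.8083, Σln t·ln v = 7.9943).
Solving (det = 8.0292): k = 1.32921, ln C = -0.27030.

k = 1.329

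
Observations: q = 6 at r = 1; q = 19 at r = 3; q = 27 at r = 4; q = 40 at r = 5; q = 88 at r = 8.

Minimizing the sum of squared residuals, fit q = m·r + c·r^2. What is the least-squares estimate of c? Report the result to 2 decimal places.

c = 0.97

Forming XᵀX = [[115, 729]; [729, 5059]] and Xᵀq = [1075, 7241]ᵀ gives XᵀX·[m, c]ᵀ = Xᵀq.
Determinant 115·5059 − 729² = 50344.
m = (1075·5059 − 729·7241)/50344 = 19967/6293; c = (115·7241 − 729·1075)/50344 = 6130/6293.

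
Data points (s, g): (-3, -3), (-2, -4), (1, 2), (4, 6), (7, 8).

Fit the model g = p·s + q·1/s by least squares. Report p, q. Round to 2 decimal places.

The normal system XᵀX·[p, q]ᵀ = Xᵀg is [[79, 5]; [5, 10189/7056]]·[p, q]ᵀ = [99, 107/14]ᵀ.
Eliminating q: (10189/7056)·(row 1) − 5·(row 2) gives (628531/7056)·p = (10189/7056)·99 − 5·(107/14) = 82119/784, so p = 739071/628531.
Then q = ((107/14) − 5·(739071/628531))/(10189/7056) = 767592/628531.

p = 1.18, q = 1.22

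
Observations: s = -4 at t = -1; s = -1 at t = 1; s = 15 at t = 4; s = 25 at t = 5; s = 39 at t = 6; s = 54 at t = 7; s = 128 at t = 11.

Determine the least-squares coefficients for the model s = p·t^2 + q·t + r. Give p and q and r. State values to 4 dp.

Compute the Gram sums: Σt^2·t^2 = 19221, Σt^2·t = 2079, Σt^2 = 249, Σt·t = 249, Σt = 33, Σ1 = 7.
And Σt^2·s = 20398, Σt·s = 2208, Σs = 256.
Normal equations: [[19221, 2079, 249]; [2079, 249, 33]; [249, 33, 7]]·[p, q, r]ᵀ = [20398, 2208, 256]ᵀ.
Solving the 3×3 system (Gaussian elimination) gives p = 86795/86907, q = 30128/28969, r = -111735/28969.

p = 0.9987, q = 1.0400, r = -3.8571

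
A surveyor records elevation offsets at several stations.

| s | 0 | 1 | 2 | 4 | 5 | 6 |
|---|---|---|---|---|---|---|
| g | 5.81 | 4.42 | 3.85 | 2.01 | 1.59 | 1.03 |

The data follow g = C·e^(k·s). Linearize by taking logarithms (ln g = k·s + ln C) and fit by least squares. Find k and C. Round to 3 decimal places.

k = -0.282, C = 6.104

Let Y = ln g. Fitting Y = k·s + ln C by least squares:
Over the data: Σs = 18.0000, Σ(s)² = 82.0000, Σln g = 5.7852, Σs·ln g = 9.4708.
Normal system: [[82.0000, 18.0000]; [18.0000, 6]]·[k, ln C]ᵀ = [9.4708, 5.7852]ᵀ.
Solving (det = 168.0000): k = -0.28160, ln C = 1.80901, so C = exp(1.80901) = 6.10437.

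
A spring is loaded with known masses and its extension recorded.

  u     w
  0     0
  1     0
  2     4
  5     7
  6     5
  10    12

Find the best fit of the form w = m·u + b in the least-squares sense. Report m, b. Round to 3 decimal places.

m = 1.157, b = 0.038

Setting ∂/∂m … = 0 gives: 166·m + 24·b = 193;  24·m + 6·b = 28.
(Σu·u = 166, Σu = 24, Σ1 = 6, Σu·w = 193, Σw = 28.)
Eliminating b: 6·(row 1) − 24·(row 2) gives 420·m = 6·193 − 24·28 = 486, so m = 81/70.
Then b = (28 − 24·(81/70))/6 = 4/105.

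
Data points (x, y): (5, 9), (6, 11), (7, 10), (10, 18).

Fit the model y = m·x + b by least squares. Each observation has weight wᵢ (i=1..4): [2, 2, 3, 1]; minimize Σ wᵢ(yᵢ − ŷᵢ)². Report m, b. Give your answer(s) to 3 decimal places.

m = 1.622, b = 0.252

The normal equations are: 369·m + 53·b = 612;  53·m + 8·b = 88.
(Σwᵢ·x·x = 369, Σwᵢ·x = 53, Σwᵢ·1 = 8, Σwᵢ·x·y = 612, Σwᵢ·y = 88.)
Determinant 369·8 − 53² = 143.
m = (612·8 − 53·88)/143 = 232/143; b = (369·88 − 53·612)/143 = 36/143.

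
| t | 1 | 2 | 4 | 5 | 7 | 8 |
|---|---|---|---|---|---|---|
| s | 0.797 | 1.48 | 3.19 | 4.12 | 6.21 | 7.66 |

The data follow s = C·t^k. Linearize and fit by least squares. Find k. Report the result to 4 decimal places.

k = 1.0851

Linearized form: ln s = k·ln t + ln C. From the 6 transformed points,
Over the data: Σln t = 7.7142, Σ(ln t)² = 13.1032, Σln s = 6.6032, Σln t·ln s = 11.9459.
Normal system: [[13.1032, 7.7142]; [7.7142, 6]]·[k, ln C]ᵀ = [11.9459, 6.6032]ᵀ.
Δ = 13.1032·6 − (7.7142)² = 19.1098; k = (11.9459·6 − 7.7142·6.6032)/19.1098 = 1.08515, ln C = (13.1032·6.6032 − 7.7142·11.9459)/19.1098 = -0.29465.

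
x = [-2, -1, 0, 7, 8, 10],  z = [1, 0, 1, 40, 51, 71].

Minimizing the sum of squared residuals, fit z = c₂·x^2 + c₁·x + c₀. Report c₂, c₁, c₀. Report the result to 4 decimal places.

Normal-equation sums: Σx^2·x^2 = 16514, Σx^2·x = 1846, Σx^2 = 218, Σx·x = 218, Σx = 22, Σ1 = 6.
For Aᵀz: Σx^2·z = 12328, Σx·z = 1396, Σz = 164.
So AᵀA·[c₂, c₁, c₀]ᵀ = Aᵀz: [[16514, 1846, 218]; [1846, 218, 22]; [218, 22, 6]]·[c₂, c₁, c₀]ᵀ = [12328, 1396, 164]ᵀ.
Inverting the 3×3 Gram matrix, [c₂, c₁, c₀]ᵀ = [8057/15870, 6085/3174, 4914/2645]ᵀ.

c₂ = 0.5077, c₁ = 1.9171, c₀ = 1.8578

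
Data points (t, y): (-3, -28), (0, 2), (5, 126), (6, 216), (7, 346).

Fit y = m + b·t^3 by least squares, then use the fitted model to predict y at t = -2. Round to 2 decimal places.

ŷ = -7.77

The normal system XᵀX·[m, b]ᵀ = Xᵀy is [[5, 657]; [657, 180659]]·[m, b]ᵀ = [662, 181840]ᵀ.
Eliminating b: 180659·(row 1) − 657·(row 2) gives 471646·m = 180659·662 − 657·181840 = 127378, so m = 63689/235823.
Then b = (181840 − 657·(63689/235823))/180659 = 237133/235823.
At t = -2: ŷ = (63689/235823)·(1) + (237133/235823)·(-8) = -1833375/235823.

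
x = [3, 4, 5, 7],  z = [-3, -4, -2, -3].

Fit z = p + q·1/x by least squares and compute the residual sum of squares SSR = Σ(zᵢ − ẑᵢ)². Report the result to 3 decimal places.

With design matrix M, MᵀM = [[4, 389/420]; [389/420, 41281/176400]] and Mᵀz = [-12, -99/35]ᵀ.
Δ = 4·(41281/176400) − (389/420)² = 4601/58800.
p = ((-12)·(41281/176400) − (389/420)·(-99/35))/(4601/58800) = -11080/4601; q = (4·(-99/35) − (389/420)·(-12))/(4601/58800) = -11760/4601.
Residuals: 1197/4601, -4384/4601, 4230/4601, -1043/4601; SSR = 8614/4601.

SSR = 1.872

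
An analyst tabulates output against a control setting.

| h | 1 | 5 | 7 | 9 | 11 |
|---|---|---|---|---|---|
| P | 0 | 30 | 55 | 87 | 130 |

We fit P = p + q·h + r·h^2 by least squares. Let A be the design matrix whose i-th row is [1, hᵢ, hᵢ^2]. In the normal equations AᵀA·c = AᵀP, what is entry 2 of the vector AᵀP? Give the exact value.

2748

Entry 2 ↔ basis h, so (AᵀP)_{2} = Σᵢ (h)·Pᵢ = (1)·(0) + (5)·(30) + (7)·(55) + (9)·(87) + (11)·(130) = 2748.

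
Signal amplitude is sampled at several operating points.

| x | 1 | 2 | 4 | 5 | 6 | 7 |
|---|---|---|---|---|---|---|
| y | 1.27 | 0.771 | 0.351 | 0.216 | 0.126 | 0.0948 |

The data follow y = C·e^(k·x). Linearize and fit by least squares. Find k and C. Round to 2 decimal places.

k = -0.44, C = 1.93

Taking logs, ln y = k·x + ln C, so regress ln y on x.
Over the data: Σx = 25.0000, Σ(x)² = 131.0000, Σln y = -7.0280, Σx·ln y = -41.0521.
Normal system: [[131.0000, 25.0000]; [25.0000, 6]]·[k, ln C]ᵀ = [-41.0521, -7.0280]ᵀ.
Solving (det = 161.0000): k = -0.43860, ln C = 0.65615, so C = exp(0.65615) = 1.92737.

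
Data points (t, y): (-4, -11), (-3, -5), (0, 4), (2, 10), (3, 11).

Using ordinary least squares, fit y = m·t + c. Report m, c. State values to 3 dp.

m = 3.108, c = 3.043

From the data, Σt·t = 38, Σt = -2, Σ1 = 5.
And Σt·y = 112, Σy = 9.
So XᵀX·[m, c]ᵀ = Xᵀy: [[38, -2]; [-2, 5]]·[m, c]ᵀ = [112, 9]ᵀ.
Eliminating c: 5·(row 1) − (-2)·(row 2) gives 186·m = 5·112 − (-2)·9 = 578, so m = 289/93.
Then c = (9 − (-2)·(289/93))/5 = 283/93.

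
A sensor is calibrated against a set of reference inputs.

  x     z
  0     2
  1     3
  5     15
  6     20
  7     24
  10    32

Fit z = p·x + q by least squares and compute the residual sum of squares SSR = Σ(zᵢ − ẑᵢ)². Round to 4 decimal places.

SSR = 6.2259

Normal-equation sums: Σx·x = 211, Σx = 29, Σ1 = 6.
Right-hand side: Σx·z = 686, Σz = 96.
AᵀA·[p, q]ᵀ = Aᵀz becomes [[211, 29]; [29, 6]]·[p, q]ᵀ = [686, 96]ᵀ.
Δ = 211·6 − 29² = 425.
p = (686·6 − 29·96)/425 = 1332/425; q = (211·96 − 29·686)/425 = 362/425.
Residuals: 488/425, -419/425, -647/425, 146/425, 514/425, -82/425; SSR = 2646/425.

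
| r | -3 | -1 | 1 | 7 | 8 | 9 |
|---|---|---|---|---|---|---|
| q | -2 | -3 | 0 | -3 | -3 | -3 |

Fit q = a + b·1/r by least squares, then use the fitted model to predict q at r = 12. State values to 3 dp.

The normal equations are: 6·a + (23/504)·b = -14;  (23/504)·a + (548545/254016)·b = 425/168.
(Σ1 = 6, Σ1/r = 23/504, Σ1/r·1/r = 548545/254016, Σq = -14, Σ1/r·q = 425/168.)
Eliminating b: (548545/254016)·(row 1) − (23/504)·(row 2) gives (3290741/254016)·a = (548545/254016)·(-14) − (23/504)·(425/168) = -7708955/254016, so a = -7708955/3290741.
Then b = ((425/168) − (23/504)·(-7708955/3290741))/(548545/254016) = 4017888/3290741.
At r = 12: q̂ = (-7708955/3290741)·(1) + (4017888/3290741)·(1/12) = -7374131/3290741.

q̂ = -2.241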